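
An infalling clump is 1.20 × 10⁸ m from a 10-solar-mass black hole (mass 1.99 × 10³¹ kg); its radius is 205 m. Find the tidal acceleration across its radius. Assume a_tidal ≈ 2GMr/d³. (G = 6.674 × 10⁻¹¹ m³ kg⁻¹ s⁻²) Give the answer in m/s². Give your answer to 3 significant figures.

3.15 × 10⁻¹ m/s²

Δg = 2GMr/d³
   = 2 × (6.674 × 10⁻¹¹) × (1.99 × 10³¹) × (205) / (1.20 × 10⁸)³
   = 3.15 × 10⁻¹ m/s²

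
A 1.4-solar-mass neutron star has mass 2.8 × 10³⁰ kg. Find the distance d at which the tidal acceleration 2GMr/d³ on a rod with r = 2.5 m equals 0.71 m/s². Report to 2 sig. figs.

2GMr/d³ = a_tidal  ⇒  d = (2GMr / a_tidal)^(1/3)
d = (2 × 6.674×10⁻¹¹ × (2.8 × 10³⁰) × (2.5) / (0.71))^(1/3)
  = 1.1 × 10⁷ m

1.1 × 10⁷ m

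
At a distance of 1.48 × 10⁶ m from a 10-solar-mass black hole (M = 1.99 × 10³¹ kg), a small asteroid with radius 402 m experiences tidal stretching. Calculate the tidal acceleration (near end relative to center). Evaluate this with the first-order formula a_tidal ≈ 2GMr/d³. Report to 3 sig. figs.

3.29 × 10⁵ m/s²

Since r ≪ d, expand the inverse-square field across one radius to get the leading 2GMr/d³ term.
a_tidal = 2GMr/d³
        = 2 × (6.674 × 10⁻¹¹) × (1.99 × 10³¹) × (402) / (1.48 × 10⁶)³
        = 3.29 × 10⁵ m/s²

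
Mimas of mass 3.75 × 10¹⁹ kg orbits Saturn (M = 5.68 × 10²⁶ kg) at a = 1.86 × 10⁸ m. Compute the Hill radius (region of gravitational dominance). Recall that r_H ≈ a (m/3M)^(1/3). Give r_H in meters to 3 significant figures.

r_H ≈ a (m/3M)^(1/3)
    = (1.86 × 10⁸) × (3.75 × 10¹⁹ / (3 × 5.68 × 10²⁶))^(1/3)
    = 5.21 × 10⁵ m

5.21 × 10⁵ m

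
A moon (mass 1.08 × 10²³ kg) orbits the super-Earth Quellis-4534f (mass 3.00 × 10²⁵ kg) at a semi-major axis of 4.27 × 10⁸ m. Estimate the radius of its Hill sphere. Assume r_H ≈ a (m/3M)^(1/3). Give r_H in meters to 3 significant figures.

r_H ≈ a (m/3M)^(1/3)
    = (4.27 × 10⁸) × (1.08 × 10²³ / (3 × 3.00 × 10²⁵))^(1/3)
    = 4.54 × 10⁷ m

4.54 × 10⁷ m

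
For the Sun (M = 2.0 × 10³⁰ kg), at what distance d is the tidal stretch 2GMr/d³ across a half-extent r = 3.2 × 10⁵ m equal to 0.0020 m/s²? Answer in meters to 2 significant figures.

2GMr/d³ = a_tidal  ⇒  d = (2GMr / a_tidal)^(1/3)
d = (2 × 6.674×10⁻¹¹ × (2.0 × 10³⁰) × (3.2 × 10⁵) / (0.0020))^(1/3)
  = 3.5 × 10⁹ m

3.5 × 10⁹ m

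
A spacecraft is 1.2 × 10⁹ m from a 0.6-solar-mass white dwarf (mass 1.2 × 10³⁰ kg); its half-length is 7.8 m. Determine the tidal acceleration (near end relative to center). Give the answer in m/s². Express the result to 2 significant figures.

7.2 × 10⁻⁷ m/s²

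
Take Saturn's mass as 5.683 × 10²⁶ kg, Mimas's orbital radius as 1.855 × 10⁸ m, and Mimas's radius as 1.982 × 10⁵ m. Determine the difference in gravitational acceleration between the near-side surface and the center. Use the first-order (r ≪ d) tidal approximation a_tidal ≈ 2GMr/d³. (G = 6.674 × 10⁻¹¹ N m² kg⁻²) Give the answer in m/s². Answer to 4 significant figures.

Since r ≪ d, expand the inverse-square field across one radius to get the leading 2GMr/d³ term.
a_tidal = 2GMr/d³
        = 2 × (6.674 × 10⁻¹¹) × (5.683 × 10²⁶) × (1.982 × 10⁵) / (1.855 × 10⁸)³
        = 2.355 × 10⁻³ m/s²

2.355 × 10⁻³ m/s²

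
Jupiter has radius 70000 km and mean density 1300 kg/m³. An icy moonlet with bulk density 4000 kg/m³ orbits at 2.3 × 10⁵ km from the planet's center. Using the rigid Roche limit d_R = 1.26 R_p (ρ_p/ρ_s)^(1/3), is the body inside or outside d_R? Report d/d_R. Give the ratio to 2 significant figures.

outside; d/d_R ≈ 3.8

d_R = 1.26 × (70000 km) × (1300/4000)^(1/3) = 60640 km
d/d_R = (2.3 × 10⁵) / (60640) = 3.8
Since d/d_R > 1, the body is outside the Roche limit.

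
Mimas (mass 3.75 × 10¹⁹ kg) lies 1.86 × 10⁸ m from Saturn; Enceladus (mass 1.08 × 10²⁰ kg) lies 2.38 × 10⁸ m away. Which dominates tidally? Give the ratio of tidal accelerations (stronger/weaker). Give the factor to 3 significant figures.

Enceladus, by a factor of ≈ 1.37

Compare M/d³ for the two perturbers:
Mimas: (3.75 × 10¹⁹) / (1.86 × 10⁸)³ = 5.828 × 10⁻⁶
Enceladus: (1.08 × 10²⁰) / (2.38 × 10⁸)³ = 8.011 × 10⁻⁶
Ratio (larger/smaller) = 1.37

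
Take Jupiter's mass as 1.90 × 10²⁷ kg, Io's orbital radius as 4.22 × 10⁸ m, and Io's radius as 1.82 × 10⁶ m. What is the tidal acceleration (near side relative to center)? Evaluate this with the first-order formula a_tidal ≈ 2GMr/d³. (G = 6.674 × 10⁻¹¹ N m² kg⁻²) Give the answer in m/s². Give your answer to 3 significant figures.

a_tidal = 2GMr/d³
        = 2 × (6.674 × 10⁻¹¹) × (1.90 × 10²⁷) × (1.82 × 10⁶) / (4.22 × 10⁸)³
        = 6.14 × 10⁻³ m/s²

6.14 × 10⁻³ m/s²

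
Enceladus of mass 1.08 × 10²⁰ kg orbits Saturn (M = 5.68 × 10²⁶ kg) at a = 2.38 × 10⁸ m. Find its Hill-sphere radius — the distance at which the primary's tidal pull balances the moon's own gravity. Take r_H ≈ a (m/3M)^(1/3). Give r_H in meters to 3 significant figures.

9.49 × 10⁵ m

r_H ≈ a (m/3M)^(1/3)
    = (2.38 × 10⁸) × (1.08 × 10²⁰ / (3 × 5.68 × 10²⁶))^(1/3)
    = 9.49 × 10⁵ m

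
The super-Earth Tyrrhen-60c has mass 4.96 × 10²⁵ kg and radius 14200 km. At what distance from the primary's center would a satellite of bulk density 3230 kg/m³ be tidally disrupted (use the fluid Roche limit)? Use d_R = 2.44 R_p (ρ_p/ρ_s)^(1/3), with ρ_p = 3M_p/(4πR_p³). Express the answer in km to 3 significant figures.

ρ_p = 3M_p/(4πR_p³) = 3 × (4.96 × 10²⁵) / (4π × (1.42 × 10⁷ m)³) = 4140 kg/m³
d_R = 2.44 × 14200 km × (4140/3230)^(1/3)
    = 37600 km

37600 km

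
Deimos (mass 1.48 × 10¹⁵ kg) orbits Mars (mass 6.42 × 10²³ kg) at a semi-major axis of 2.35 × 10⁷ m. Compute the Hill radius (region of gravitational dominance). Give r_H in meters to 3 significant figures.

r_H ≈ a (m/3M)^(1/3)
    = (2.35 × 10⁷) × (1.48 × 10¹⁵ / (3 × 6.42 × 10²³))^(1/3)
    = 2.15 × 10⁴ m

2.15 × 10⁴ m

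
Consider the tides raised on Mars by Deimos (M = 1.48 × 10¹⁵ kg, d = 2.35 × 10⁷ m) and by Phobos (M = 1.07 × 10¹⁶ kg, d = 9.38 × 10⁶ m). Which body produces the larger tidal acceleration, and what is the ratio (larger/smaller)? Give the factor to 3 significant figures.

Phobos, by a factor of ≈ 114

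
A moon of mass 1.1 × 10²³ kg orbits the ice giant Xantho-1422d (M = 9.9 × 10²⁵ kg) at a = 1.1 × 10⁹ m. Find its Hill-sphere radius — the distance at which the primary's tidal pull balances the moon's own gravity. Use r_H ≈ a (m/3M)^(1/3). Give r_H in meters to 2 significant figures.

7.9 × 10⁷ m

r_H ≈ a (m/3M)^(1/3)
    = (1.1 × 10⁹) × (1.1 × 10²³ / (3 × 9.9 × 10²⁵))^(1/3)
    = 7.9 × 10⁷ m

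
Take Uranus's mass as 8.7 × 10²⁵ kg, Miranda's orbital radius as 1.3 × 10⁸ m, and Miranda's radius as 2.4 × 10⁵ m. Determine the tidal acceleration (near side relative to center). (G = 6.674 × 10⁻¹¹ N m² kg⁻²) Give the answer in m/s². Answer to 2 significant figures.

1.3 × 10⁻³ m/s²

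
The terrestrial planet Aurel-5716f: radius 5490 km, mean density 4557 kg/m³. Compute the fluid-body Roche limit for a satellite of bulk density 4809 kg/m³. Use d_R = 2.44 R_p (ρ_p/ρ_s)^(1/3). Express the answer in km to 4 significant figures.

d_R = 2.44 × 5490 km × (4557/4809)^(1/3)
    = 13160 km

13160 km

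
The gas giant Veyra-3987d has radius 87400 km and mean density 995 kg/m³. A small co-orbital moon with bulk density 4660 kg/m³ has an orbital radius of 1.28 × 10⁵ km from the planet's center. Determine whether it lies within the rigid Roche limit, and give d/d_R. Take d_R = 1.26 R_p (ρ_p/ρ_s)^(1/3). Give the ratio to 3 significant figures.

outside; d/d_R ≈ 1.94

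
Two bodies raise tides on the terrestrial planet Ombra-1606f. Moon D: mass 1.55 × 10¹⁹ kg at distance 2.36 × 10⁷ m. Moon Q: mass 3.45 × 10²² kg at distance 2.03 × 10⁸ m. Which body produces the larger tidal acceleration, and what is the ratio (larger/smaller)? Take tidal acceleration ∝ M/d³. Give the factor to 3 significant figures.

Tidal stretch scales as M/d³; compute that for each body.
Moon D: (1.55 × 10¹⁹) / (2.36 × 10⁷)³ = 1.179 × 10⁻³
Moon Q: (3.45 × 10²²) / (2.03 × 10⁸)³ = 4.124 × 10⁻³
Ratio (larger/smaller) = 3.50

Moon Q, by a factor of ≈ 3.50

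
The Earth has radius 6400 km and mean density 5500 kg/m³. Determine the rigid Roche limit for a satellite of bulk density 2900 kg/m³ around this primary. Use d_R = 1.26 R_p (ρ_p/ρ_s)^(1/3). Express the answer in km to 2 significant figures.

10000 km

d_R = 1.26 × 6400 km × (5500/2900)^(1/3)
    = 10000 km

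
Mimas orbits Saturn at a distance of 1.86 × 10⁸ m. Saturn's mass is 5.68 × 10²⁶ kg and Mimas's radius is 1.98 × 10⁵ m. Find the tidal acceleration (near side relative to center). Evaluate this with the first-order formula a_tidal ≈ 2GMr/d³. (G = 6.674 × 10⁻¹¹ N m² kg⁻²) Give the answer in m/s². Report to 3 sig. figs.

Differencing GM/(d−r)² and GM/d² to first order in r/d gives 2GMr/d³.
Δg = 2GMr/d³
   = 2 × (6.674 × 10⁻¹¹) × (5.68 × 10²⁶) × (1.98 × 10⁵) / (1.86 × 10⁸)³
   = 2.33 × 10⁻³ m/s²

2.33 × 10⁻³ m/s²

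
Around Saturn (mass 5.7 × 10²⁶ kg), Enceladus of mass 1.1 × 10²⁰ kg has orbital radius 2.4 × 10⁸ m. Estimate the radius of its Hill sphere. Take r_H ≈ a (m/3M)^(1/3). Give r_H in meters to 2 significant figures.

9.6 × 10⁵ m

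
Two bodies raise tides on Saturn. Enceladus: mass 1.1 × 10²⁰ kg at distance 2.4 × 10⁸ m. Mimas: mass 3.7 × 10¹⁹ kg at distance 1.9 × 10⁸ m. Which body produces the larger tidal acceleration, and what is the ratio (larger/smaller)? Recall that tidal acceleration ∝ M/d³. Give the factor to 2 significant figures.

Tidal acceleration ∝ M/d³, so compare M/d³ for each.
Enceladus: (1.1 × 10²⁰) / (2.4 × 10⁸)³ = 7.957 × 10⁻⁶
Mimas: (3.7 × 10¹⁹) / (1.9 × 10⁸)³ = 5.394 × 10⁻⁶
Ratio (larger/smaller) = 1.5

Enceladus, by a factor of ≈ 1.5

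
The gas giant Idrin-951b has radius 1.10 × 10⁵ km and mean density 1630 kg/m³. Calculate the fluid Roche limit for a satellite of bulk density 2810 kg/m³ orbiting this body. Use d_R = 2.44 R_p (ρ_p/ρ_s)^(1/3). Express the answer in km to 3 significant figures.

2.24 × 10⁵ km

d_R = 2.44 × 1.10 × 10⁵ km × (1630/2810)^(1/3)
    = 2.24 × 10⁵ km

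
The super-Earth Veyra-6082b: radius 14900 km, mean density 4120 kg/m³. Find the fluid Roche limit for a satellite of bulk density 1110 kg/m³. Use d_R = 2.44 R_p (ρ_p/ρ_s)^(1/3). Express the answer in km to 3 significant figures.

56300 km

d_R = 2.44 × 14900 km × (4120/1110)^(1/3)
    = 56300 km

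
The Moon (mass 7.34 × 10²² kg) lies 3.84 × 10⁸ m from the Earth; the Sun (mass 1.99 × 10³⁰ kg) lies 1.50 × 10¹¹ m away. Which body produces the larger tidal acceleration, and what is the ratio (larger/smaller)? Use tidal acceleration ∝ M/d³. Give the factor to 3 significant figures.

The tide-raising term goes as M/d³ (the gradient of a 1/d² field).
The Moon: (7.34 × 10²²) / (3.84 × 10⁸)³ = 1.296 × 10⁻³
The Sun: (1.99 × 10³⁰) / (1.50 × 10¹¹)³ = 5.896 × 10⁻⁴
Ratio (larger/smaller) = 2.20

The Moon, by a factor of ≈ 2.20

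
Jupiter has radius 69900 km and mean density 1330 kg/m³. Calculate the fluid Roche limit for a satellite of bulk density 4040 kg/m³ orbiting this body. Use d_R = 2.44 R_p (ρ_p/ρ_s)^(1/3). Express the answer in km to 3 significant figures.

d_R = 2.44 × 69900 km × (1330/4040)^(1/3)
    = 1.18 × 10⁵ km

1.18 × 10⁵ km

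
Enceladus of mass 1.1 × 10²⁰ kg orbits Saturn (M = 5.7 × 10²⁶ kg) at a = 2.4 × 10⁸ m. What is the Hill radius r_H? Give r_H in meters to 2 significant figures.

r_H ≈ a (m/3M)^(1/3)
    = (2.4 × 10⁸) × (1.1 × 10²⁰ / (3 × 5.7 × 10²⁶))^(1/3)
    = 9.6 × 10⁵ m

9.6 × 10⁵ m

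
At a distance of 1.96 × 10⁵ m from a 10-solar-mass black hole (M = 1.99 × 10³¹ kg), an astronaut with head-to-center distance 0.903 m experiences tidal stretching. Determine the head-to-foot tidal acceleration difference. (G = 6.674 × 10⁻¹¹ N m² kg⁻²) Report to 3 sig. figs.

The field gradient is 2GM/d³; across the full diameter 2r the difference is 4GMr/d³.
Δa = 4GMr/d³
   = 4 × (6.674 × 10⁻¹¹) × (1.99 × 10³¹) × (0.903) / (1.96 × 10⁵)³
   = 6.37 × 10⁵ m/s²

6.37 × 10⁵ m/s²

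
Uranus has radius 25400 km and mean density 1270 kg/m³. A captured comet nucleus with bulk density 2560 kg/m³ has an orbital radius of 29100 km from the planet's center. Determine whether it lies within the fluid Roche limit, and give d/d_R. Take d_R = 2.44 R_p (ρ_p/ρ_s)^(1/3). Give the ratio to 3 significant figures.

inside; d/d_R ≈ 0.593

d_R = 2.44 × (25400 km) × (1270/2560)^(1/3) = 49060 km
d/d_R = (29100) / (49060) = 0.593
Since d/d_R < 1, the body is inside the Roche limit.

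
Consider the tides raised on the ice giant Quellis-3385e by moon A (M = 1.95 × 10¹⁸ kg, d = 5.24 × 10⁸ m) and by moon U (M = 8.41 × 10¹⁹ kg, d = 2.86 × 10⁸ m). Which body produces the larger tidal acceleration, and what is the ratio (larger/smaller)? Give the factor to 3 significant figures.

Moon U, by a factor of ≈ 265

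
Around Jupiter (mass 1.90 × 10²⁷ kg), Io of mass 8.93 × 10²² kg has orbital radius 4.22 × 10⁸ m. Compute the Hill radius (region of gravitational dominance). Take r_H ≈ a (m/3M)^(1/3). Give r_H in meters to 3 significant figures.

r_H ≈ a (m/3M)^(1/3)
    = (4.22 × 10⁸) × (8.93 × 10²² / (3 × 1.90 × 10²⁷))^(1/3)
    = 1.06 × 10⁷ m

1.06 × 10⁷ m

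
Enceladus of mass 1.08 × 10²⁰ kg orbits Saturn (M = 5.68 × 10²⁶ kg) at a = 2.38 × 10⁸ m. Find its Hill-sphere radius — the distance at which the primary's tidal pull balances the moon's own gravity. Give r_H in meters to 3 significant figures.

r_H ≈ a (m/3M)^(1/3)
    = (2.38 × 10⁸) × (1.08 × 10²⁰ / (3 × 5.68 × 10²⁶))^(1/3)
    = 9.49 × 10⁵ m

9.49 × 10⁵ m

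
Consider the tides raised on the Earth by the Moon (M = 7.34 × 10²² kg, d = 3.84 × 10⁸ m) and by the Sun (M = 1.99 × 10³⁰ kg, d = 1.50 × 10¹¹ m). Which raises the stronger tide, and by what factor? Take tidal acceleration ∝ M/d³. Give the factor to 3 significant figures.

The Moon, by a factor of ≈ 2.20

Tidal stretch scales as M/d³; compute that for each body.
The Moon: (7.34 × 10²²) / (3.84 × 10⁸)³ = 1.296 × 10⁻³
The Sun: (1.99 × 10³⁰) / (1.50 × 10¹¹)³ = 5.896 × 10⁻⁴
Ratio (larger/smaller) = 2.20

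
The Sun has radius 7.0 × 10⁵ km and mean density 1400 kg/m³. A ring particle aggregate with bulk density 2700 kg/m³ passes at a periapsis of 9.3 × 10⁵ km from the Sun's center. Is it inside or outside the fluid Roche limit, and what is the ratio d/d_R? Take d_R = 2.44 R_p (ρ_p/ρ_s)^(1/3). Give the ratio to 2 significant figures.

d_R = 2.44 × (7.0 × 10⁵ km) × (1400/2700)^(1/3) = 1.372 × 10⁶ km
d/d_R = (9.3 × 10⁵) / (1.372 × 10⁶) = 0.68
Since d/d_R < 1, the body is inside the Roche limit.

inside; d/d_R ≈ 0.68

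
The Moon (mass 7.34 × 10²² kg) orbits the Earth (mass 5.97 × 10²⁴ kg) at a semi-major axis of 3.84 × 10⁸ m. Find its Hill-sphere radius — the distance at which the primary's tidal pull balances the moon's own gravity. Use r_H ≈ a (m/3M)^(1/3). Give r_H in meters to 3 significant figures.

6.15 × 10⁷ m

r_H ≈ a (m/3M)^(1/3)
    = (3.84 × 10⁸) × (7.34 × 10²² / (3 × 5.97 × 10²⁴))^(1/3)
    = 6.15 × 10⁷ m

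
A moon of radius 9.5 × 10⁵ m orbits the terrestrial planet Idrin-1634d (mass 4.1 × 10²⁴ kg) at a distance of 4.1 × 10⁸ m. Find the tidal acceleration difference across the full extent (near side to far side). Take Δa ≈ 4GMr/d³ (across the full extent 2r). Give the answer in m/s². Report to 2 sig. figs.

1.5 × 10⁻⁵ m/s²

Near-to-far spans 2r, so the tidal difference is twice the near-to-center value: 4GMr/d³.
Δg = 4GMr/d³
   = 4 × (6.674 × 10⁻¹¹) × (4.1 × 10²⁴) × (9.5 × 10⁵) / (4.1 × 10⁸)³
   = 1.5 × 10⁻⁵ m/s²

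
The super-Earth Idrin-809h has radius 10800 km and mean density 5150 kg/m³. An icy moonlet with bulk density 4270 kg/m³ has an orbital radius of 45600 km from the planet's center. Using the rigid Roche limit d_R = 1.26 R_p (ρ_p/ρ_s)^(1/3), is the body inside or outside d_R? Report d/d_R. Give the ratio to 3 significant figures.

outside; d/d_R ≈ 3.15

d_R = 1.26 × (10800 km) × (5150/4270)^(1/3) = 14490 km
d/d_R = (45600) / (14490) = 3.15
Since d/d_R > 1, the body is outside the Roche limit.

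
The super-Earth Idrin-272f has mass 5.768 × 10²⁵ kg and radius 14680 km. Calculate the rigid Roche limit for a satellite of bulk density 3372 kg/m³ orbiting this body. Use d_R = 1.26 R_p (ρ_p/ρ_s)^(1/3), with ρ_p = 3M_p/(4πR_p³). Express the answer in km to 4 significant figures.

20140 km

ρ_p = 3M_p/(4πR_p³) = 3 × (5.768 × 10²⁵) / (4π × (1.468 × 10⁷ m)³) = 4353 kg/m³
d_R = 1.26 × 14680 km × (4353/3372)^(1/3)
    = 20140 km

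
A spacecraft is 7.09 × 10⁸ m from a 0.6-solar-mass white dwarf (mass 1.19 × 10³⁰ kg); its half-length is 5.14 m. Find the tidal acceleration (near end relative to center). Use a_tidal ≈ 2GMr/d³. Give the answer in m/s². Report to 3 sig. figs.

2.29 × 10⁻⁶ m/s²

The tidal stretch is the gradient of GM/d² times the body's extent r, hence the 1/d³ dependence.
Δa = 2GMr/d³
   = 2 × (6.674 × 10⁻¹¹) × (1.19 × 10³⁰) × (5.14) / (7.09 × 10⁸)³
   = 2.29 × 10⁻⁶ m/s²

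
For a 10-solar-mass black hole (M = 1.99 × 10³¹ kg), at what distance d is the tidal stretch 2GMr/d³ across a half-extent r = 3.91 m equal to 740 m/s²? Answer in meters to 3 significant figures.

2GMr/d³ = a_tidal  ⇒  d = (2GMr / a_tidal)^(1/3)
d = (2 × 6.674×10⁻¹¹ × (1.99 × 10³¹) × (3.91) / (740))^(1/3)
  = 2.41 × 10⁶ m

2.41 × 10⁶ m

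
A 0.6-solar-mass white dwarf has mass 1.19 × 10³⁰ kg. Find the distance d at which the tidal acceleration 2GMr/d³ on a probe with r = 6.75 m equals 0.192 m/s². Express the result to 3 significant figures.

1.77 × 10⁷ m

2GMr/d³ = a_tidal  ⇒  d = (2GMr / a_tidal)^(1/3)
d = (2 × 6.674×10⁻¹¹ × (1.19 × 10³⁰) × (6.75) / (0.192))^(1/3)
  = 1.77 × 10⁷ m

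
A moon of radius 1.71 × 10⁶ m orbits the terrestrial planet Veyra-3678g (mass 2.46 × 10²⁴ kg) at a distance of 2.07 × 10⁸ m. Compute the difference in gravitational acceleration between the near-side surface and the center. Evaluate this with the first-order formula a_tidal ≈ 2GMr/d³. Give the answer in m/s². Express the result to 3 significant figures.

6.33 × 10⁻⁵ m/s²

Δa = 2GMr/d³
   = 2 × (6.674 × 10⁻¹¹) × (2.46 × 10²⁴) × (1.71 × 10⁶) / (2.07 × 10⁸)³
   = 6.33 × 10⁻⁵ m/s²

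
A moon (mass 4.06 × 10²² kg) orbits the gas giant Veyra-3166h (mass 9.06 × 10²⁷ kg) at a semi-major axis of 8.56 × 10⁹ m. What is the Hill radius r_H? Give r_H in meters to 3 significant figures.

r_H ≈ a (m/3M)^(1/3)
    = (8.56 × 10⁹) × (4.06 × 10²² / (3 × 9.06 × 10²⁷))^(1/3)
    = 9.79 × 10⁷ m

9.79 × 10⁷ m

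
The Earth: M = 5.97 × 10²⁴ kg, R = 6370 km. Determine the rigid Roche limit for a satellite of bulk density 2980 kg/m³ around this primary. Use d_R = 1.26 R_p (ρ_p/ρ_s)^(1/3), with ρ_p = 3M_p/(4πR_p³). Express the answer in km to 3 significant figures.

9850 km

ρ_p = 3M_p/(4πR_p³) = 3 × (5.97 × 10²⁴) / (4π × (6.37 × 10⁶ m)³) = 5510 kg/m³
d_R = 1.26 × 6370 km × (5510/2980)^(1/3)
    = 9850 km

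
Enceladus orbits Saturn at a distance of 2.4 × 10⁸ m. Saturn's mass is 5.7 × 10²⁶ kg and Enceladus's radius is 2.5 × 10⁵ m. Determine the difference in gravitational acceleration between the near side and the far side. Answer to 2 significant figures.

2.8 × 10⁻³ m/s²

a_tidal = 4GMr/d³
        = 4 × (6.674 × 10⁻¹¹) × (5.7 × 10²⁶) × (2.5 × 10⁵) / (2.4 × 10⁸)³
        = 2.8 × 10⁻³ m/s²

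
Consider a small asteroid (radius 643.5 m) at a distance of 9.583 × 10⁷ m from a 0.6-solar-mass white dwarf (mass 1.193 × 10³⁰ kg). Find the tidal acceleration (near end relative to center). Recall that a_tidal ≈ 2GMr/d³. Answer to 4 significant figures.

1.164 × 10⁻¹ m/s²

a_tidal = 2GMr/d³
        = 2 × (6.674 × 10⁻¹¹) × (1.193 × 10³⁰) × (643.5) / (9.583 × 10⁷)³
        = 1.164 × 10⁻¹ m/s²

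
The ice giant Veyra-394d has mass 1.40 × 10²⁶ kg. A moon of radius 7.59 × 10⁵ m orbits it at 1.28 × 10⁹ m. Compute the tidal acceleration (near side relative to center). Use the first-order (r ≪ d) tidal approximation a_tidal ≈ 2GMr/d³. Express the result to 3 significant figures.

Δg = 2GMr/d³
   = 2 × (6.674 × 10⁻¹¹) × (1.40 × 10²⁶) × (7.59 × 10⁵) / (1.28 × 10⁹)³
   = 6.76 × 10⁻⁶ m/s²

6.76 × 10⁻⁶ m/s²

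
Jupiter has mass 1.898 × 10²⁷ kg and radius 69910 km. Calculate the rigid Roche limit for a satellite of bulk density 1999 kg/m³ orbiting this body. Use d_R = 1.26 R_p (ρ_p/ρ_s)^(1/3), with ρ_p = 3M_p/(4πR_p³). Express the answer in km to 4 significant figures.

ρ_p = 3M_p/(4πR_p³) = 3 × (1.898 × 10²⁷) / (4π × (6.991 × 10⁷ m)³) = 1326 kg/m³
d_R = 1.26 × 69910 km × (1326/1999)^(1/3)
    = 76820 km

76820 km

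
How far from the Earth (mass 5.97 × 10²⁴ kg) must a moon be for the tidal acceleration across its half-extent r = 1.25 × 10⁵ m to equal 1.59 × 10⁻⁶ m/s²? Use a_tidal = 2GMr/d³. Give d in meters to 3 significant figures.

3.97 × 10⁸ m

2GMr/d³ = a_tidal  ⇒  d = (2GMr / a_tidal)^(1/3)
d = (2 × 6.674×10⁻¹¹ × (5.97 × 10²⁴) × (1.25 × 10⁵) / (1.59 × 10⁻⁶))^(1/3)
  = 3.97 × 10⁸ m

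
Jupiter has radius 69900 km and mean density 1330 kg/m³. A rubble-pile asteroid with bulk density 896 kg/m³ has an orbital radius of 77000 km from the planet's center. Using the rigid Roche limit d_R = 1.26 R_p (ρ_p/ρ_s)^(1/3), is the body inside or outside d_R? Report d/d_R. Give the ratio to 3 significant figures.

d_R = 1.26 × (69900 km) × (1330/896)^(1/3) = 1.005 × 10⁵ km
d/d_R = (77000) / (1.005 × 10⁵) = 0.766
Since d/d_R < 1, the body is inside the Roche limit.

inside; d/d_R ≈ 0.766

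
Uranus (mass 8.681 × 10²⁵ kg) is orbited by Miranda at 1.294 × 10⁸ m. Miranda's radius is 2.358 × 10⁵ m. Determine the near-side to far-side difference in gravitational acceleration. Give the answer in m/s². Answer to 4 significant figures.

a_tidal = 4GMr/d³
        = 4 × (6.674 × 10⁻¹¹) × (8.681 × 10²⁵) × (2.358 × 10⁵) / (1.294 × 10⁸)³
        = 2.522 × 10⁻³ m/s²

2.522 × 10⁻³ m/s²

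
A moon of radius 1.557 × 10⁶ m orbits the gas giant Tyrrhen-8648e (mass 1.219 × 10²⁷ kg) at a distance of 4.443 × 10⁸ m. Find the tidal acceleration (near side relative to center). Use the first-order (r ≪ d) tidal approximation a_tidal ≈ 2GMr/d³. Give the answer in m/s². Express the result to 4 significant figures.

a_tidal = 2GMr/d³
        = 2 × (6.674 × 10⁻¹¹) × (1.219 × 10²⁷) × (1.557 × 10⁶) / (4.443 × 10⁸)³
        = 2.889 × 10⁻³ m/s²

2.889 × 10⁻³ m/s²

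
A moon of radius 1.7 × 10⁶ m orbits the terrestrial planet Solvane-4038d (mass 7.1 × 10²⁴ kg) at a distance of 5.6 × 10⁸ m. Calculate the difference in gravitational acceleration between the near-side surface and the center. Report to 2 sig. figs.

Differencing GM/(d−r)² and GM/d² to first order in r/d gives 2GMr/d³.
Δg = 2GMr/d³
   = 2 × (6.674 × 10⁻¹¹) × (7.1 × 10²⁴) × (1.7 × 10⁶) / (5.6 × 10⁸)³
   = 9.2 × 10⁻⁶ m/s²

9.2 × 10⁻⁶ m/s²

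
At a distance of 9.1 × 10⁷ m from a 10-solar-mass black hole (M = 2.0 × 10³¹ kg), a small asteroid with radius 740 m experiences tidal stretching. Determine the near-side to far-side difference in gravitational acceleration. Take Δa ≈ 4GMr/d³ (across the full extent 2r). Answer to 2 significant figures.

5.2 m/s²

Differencing GM/(d−r)² and GM/(d+r)² to first order in r/d gives 4GMr/d³.
a_tidal = 4GMr/d³
        = 4 × (6.674 × 10⁻¹¹) × (2.0 × 10³¹) × (740) / (9.1 × 10⁷)³
        = 5.2 m/s²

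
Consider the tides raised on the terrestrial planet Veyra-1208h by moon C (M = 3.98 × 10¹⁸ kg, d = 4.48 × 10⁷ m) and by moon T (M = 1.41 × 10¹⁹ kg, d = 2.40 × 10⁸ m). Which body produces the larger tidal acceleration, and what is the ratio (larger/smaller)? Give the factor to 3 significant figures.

Compare M/d³ for the two perturbers:
Moon C: (3.98 × 10¹⁸) / (4.48 × 10⁷)³ = 4.426 × 10⁻⁵
Moon T: (1.41 × 10¹⁹) / (2.40 × 10⁸)³ = 1.020 × 10⁻⁶
Ratio (larger/smaller) = 43.4

Moon C, by a factor of ≈ 43.4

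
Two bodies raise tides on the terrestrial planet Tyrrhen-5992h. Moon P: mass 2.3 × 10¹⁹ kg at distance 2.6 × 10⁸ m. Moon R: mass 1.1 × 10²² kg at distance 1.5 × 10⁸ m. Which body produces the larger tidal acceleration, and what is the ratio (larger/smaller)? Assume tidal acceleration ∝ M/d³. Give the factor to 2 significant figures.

Moon R, by a factor of ≈ 2500

Tidal stretch scales as M/d³; compute that for each body.
Moon P: (2.3 × 10¹⁹) / (2.6 × 10⁸)³ = 1.309 × 10⁻⁶
Moon R: (1.1 × 10²²) / (1.5 × 10⁸)³ = 3.259 × 10⁻³
Ratio (larger/smaller) = 2500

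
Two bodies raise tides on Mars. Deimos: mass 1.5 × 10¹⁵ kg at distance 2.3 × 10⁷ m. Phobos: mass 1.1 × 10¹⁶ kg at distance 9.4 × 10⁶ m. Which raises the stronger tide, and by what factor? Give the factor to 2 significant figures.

Tidal acceleration ∝ M/d³, so compare M/d³ for each.
Deimos: (1.5 × 10¹⁵) / (2.3 × 10⁷)³ = 1.233 × 10⁻⁷
Phobos: (1.1 × 10¹⁶) / (9.4 × 10⁶)³ = 1.324 × 10⁻⁵
Ratio (larger/smaller) = 110

Phobos, by a factor of ≈ 110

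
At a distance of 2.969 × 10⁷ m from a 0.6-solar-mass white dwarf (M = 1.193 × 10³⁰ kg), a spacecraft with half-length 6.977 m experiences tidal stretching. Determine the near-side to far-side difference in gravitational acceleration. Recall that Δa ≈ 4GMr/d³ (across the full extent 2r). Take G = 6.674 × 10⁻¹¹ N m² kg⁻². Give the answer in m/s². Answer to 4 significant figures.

8.490 × 10⁻² m/s²

Δg = 4GMr/d³
   = 4 × (6.674 × 10⁻¹¹) × (1.193 × 10³⁰) × (6.977) / (2.969 × 10⁷)³
   = 8.490 × 10⁻² m/s²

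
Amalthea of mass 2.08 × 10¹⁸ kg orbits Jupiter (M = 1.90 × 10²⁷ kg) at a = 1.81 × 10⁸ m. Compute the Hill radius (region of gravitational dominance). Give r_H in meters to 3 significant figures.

r_H ≈ a (m/3M)^(1/3)
    = (1.81 × 10⁸) × (2.08 × 10¹⁸ / (3 × 1.90 × 10²⁷))^(1/3)
    = 1.29 × 10⁵ m

1.29 × 10⁵ m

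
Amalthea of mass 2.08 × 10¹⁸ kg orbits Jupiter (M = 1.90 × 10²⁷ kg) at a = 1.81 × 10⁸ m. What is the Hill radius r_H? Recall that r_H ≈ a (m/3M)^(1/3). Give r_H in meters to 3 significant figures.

1.29 × 10⁵ m

r_H ≈ a (m/3M)^(1/3)
    = (1.81 × 10⁸) × (2.08 × 10¹⁸ / (3 × 1.90 × 10²⁷))^(1/3)
    = 1.29 × 10⁵ m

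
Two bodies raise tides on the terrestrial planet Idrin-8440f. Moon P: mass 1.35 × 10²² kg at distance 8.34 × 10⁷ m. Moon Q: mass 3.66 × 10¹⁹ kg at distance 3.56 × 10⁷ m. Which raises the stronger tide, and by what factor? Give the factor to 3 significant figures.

Moon P, by a factor of ≈ 28.7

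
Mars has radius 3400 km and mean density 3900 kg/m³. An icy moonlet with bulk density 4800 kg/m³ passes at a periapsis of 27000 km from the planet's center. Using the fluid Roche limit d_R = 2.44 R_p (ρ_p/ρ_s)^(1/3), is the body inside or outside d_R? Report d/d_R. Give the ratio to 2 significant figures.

d_R = 2.44 × (3400 km) × (3900/4800)^(1/3) = 7741 km
d/d_R = (27000) / (7741) = 3.5
Since d/d_R > 1, the body is outside the Roche limit.

outside; d/d_R ≈ 3.5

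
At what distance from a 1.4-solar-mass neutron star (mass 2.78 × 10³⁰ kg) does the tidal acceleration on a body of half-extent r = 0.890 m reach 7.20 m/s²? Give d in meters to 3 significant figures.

2GMr/d³ = a_tidal  ⇒  d = (2GMr / a_tidal)^(1/3)
d = (2 × 6.674×10⁻¹¹ × (2.78 × 10³⁰) × (0.890) / (7.20))^(1/3)
  = 3.58 × 10⁶ m

3.58 × 10⁶ m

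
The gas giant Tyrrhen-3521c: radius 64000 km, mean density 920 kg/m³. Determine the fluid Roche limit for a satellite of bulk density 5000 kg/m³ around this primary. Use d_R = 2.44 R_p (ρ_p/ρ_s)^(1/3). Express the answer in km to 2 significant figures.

d_R = 2.44 × 64000 km × (920/5000)^(1/3)
    = 89000 km

89000 km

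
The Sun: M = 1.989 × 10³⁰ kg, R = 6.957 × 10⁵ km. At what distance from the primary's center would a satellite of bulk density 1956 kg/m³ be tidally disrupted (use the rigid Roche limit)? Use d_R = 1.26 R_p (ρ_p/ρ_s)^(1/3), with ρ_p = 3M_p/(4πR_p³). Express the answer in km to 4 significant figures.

ρ_p = 3M_p/(4πR_p³) = 3 × (1.989 × 10³⁰) / (4π × (6.957 × 10⁸ m)³) = 1410 kg/m³
d_R = 1.26 × 6.957 × 10⁵ km × (1410/1956)^(1/3)
    = 7.860 × 10⁵ km

7.860 × 10⁵ km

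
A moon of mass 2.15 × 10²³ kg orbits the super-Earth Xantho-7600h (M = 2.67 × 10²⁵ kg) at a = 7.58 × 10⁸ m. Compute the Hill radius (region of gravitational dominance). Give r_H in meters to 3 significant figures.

1.05 × 10⁸ m

r_H ≈ a (m/3M)^(1/3)
    = (7.58 × 10⁸) × (2.15 × 10²³ / (3 × 2.67 × 10²⁵))^(1/3)
    = 1.05 × 10⁸ m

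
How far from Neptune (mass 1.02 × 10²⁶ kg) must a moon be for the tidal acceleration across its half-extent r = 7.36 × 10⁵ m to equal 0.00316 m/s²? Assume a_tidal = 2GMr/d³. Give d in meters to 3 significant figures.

2GMr/d³ = a_tidal  ⇒  d = (2GMr / a_tidal)^(1/3)
d = (2 × 6.674×10⁻¹¹ × (1.02 × 10²⁶) × (7.36 × 10⁵) / (0.00316))^(1/3)
  = 1.47 × 10⁸ m

1.47 × 10⁸ m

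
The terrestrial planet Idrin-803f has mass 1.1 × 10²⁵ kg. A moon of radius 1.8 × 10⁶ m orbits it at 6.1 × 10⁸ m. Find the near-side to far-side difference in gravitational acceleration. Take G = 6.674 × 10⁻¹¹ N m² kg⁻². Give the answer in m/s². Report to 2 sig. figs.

2.3 × 10⁻⁵ m/s²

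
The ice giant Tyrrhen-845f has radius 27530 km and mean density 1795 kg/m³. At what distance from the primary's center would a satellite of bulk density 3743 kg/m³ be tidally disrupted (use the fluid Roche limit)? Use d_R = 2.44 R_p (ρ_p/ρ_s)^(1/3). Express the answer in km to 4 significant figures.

d_R = 2.44 × 27530 km × (1795/3743)^(1/3)
    = 52580 km

52580 km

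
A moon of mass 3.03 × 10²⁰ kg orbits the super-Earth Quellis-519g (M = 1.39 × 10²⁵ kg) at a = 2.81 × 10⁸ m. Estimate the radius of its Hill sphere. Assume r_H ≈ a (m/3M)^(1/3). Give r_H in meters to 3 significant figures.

r_H ≈ a (m/3M)^(1/3)
    = (2.81 × 10⁸) × (3.03 × 10²⁰ / (3 × 1.39 × 10²⁵))^(1/3)
    = 5.44 × 10⁶ m

5.44 × 10⁶ m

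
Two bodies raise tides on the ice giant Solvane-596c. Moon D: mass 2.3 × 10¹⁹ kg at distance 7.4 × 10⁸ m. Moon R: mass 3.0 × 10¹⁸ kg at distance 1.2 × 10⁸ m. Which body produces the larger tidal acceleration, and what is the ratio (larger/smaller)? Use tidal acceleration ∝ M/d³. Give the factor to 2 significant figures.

Moon R, by a factor of ≈ 31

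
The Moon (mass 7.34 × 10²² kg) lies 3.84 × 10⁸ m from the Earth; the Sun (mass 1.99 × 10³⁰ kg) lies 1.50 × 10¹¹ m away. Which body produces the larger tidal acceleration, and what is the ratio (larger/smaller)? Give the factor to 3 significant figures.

Tidal stretch scales as M/d³; compute that for each body.
The Moon: (7.34 × 10²²) / (3.84 × 10⁸)³ = 1.296 × 10⁻³
The Sun: (1.99 × 10³⁰) / (1.50 × 10¹¹)³ = 5.896 × 10⁻⁴
Ratio (larger/smaller) = 2.20

The Moon, by a factor of ≈ 2.20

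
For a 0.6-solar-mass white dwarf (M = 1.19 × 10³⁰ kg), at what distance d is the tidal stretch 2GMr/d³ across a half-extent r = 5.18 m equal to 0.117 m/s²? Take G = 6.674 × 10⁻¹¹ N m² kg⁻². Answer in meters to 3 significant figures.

1.92 × 10⁷ m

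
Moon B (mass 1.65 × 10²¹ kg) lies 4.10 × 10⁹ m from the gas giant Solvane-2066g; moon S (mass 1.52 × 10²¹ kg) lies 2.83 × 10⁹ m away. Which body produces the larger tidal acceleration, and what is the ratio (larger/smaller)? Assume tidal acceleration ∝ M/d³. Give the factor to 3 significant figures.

Moon S, by a factor of ≈ 2.80

Tidal stretch scales as M/d³; compute that for each body.
Moon B: (1.65 × 10²¹) / (4.10 × 10⁹)³ = 2.394 × 10⁻⁸
Moon S: (1.52 × 10²¹) / (2.83 × 10⁹)³ = 6.706 × 10⁻⁸
Ratio (larger/smaller) = 2.80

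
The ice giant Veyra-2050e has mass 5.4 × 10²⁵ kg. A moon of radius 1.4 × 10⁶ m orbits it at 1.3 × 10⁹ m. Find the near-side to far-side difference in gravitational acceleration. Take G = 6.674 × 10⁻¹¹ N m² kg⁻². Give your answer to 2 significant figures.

Near-to-far spans 2r, so the tidal difference is twice the near-to-center value: 4GMr/d³.
Δg = 4GMr/d³
   = 4 × (6.674 × 10⁻¹¹) × (5.4 × 10²⁵) × (1.4 × 10⁶) / (1.3 × 10⁹)³
   = 9.2 × 10⁻⁶ m/s²

9.2 × 10⁻⁶ m/s²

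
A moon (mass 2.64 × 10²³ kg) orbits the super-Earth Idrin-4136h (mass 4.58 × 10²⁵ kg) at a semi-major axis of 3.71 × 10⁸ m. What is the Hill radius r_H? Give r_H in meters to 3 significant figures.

4.61 × 10⁷ m

r_H ≈ a (m/3M)^(1/3)
    = (3.71 × 10⁸) × (2.64 × 10²³ / (3 × 4.58 × 10²⁵))^(1/3)
    = 4.61 × 10⁷ m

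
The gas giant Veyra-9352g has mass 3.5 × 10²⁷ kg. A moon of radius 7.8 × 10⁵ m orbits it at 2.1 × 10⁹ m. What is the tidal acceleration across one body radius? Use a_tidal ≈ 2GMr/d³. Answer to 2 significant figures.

Δa = 2GMr/d³
   = 2 × (6.674 × 10⁻¹¹) × (3.5 × 10²⁷) × (7.8 × 10⁵) / (2.1 × 10⁹)³
   = 3.9 × 10⁻⁵ m/s²

3.9 × 10⁻⁵ m/s²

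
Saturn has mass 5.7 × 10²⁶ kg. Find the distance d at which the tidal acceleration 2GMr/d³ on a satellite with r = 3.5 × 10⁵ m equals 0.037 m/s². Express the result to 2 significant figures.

2GMr/d³ = a_tidal  ⇒  d = (2GMr / a_tidal)^(1/3)
d = (2 × 6.674×10⁻¹¹ × (5.7 × 10²⁶) × (3.5 × 10⁵) / (0.037))^(1/3)
  = 9.0 × 10⁷ m

9.0 × 10⁷ m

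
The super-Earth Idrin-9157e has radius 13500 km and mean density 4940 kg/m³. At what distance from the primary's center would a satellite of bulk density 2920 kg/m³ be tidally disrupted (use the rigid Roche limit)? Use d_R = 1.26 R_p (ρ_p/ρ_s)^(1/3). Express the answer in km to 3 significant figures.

d_R = 1.26 × 13500 km × (4940/2920)^(1/3)
    = 20300 km

20300 km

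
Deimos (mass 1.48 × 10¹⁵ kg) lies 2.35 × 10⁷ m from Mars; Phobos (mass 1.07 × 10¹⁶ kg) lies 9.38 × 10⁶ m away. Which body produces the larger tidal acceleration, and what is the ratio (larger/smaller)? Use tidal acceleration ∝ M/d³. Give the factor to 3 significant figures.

Compare M/d³ for the two perturbers:
Deimos: (1.48 × 10¹⁵) / (2.35 × 10⁷)³ = 1.140 × 10⁻⁷
Phobos: (1.07 × 10¹⁶) / (9.38 × 10⁶)³ = 1.297 × 10⁻⁵
Ratio (larger/smaller) = 114

Phobos, by a factor of ≈ 114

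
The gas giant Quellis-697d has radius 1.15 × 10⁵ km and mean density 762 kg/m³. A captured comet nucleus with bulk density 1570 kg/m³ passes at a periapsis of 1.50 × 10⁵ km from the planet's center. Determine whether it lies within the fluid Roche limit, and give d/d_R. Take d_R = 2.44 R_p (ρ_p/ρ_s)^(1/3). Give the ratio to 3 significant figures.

inside; d/d_R ≈ 0.680

d_R = 2.44 × (1.15 × 10⁵ km) × (762/1570)^(1/3) = 2.205 × 10⁵ km
d/d_R = (1.50 × 10⁵) / (2.205 × 10⁵) = 0.680
Since d/d_R < 1, the body is inside the Roche limit.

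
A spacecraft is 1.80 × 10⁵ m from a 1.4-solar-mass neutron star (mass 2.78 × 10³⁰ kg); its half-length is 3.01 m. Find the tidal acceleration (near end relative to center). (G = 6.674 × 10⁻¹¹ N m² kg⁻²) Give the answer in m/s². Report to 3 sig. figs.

Δa = 2GMr/d³
   = 2 × (6.674 × 10⁻¹¹) × (2.78 × 10³⁰) × (3.01) / (1.80 × 10⁵)³
   = 1.92 × 10⁵ m/s²

1.92 × 10⁵ m/s²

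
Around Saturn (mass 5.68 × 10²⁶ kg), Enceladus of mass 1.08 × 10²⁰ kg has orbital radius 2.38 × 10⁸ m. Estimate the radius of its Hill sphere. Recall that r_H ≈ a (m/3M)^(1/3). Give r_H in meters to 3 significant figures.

9.49 × 10⁵ m

r_H ≈ a (m/3M)^(1/3)
    = (2.38 × 10⁸) × (1.08 × 10²⁰ / (3 × 5.68 × 10²⁶))^(1/3)
    = 9.49 × 10⁵ m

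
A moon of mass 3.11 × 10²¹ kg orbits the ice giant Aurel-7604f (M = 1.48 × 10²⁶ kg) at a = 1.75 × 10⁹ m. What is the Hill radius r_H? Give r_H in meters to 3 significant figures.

3.35 × 10⁷ m

r_H ≈ a (m/3M)^(1/3)
    = (1.75 × 10⁹) × (3.11 × 10²¹ / (3 × 1.48 × 10²⁶))^(1/3)
    = 3.35 × 10⁷ m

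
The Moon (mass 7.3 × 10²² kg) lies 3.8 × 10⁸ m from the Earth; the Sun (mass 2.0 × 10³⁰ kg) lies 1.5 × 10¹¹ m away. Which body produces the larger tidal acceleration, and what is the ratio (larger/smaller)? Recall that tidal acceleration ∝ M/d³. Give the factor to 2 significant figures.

Tidal stretch scales as M/d³; compute that for each body.
The Moon: (7.3 × 10²²) / (3.8 × 10⁸)³ = 1.330 × 10⁻³
The Sun: (2.0 × 10³⁰) / (1.5 × 10¹¹)³ = 5.926 × 10⁻⁴
Ratio (larger/smaller) = 2.2

The Moon, by a factor of ≈ 2.2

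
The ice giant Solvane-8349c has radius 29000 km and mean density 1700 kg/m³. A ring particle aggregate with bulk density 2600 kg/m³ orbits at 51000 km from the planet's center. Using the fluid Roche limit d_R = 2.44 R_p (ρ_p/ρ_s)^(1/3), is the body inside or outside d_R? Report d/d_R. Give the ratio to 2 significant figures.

d_R = 2.44 × (29000 km) × (1700/2600)^(1/3) = 61420 km
d/d_R = (51000) / (61420) = 0.83
Since d/d_R < 1, the body is inside the Roche limit.

inside; d/d_R ≈ 0.83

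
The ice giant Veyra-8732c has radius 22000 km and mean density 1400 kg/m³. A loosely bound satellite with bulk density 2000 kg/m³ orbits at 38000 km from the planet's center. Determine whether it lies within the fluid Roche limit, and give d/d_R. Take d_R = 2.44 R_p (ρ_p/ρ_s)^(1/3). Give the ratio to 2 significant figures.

inside; d/d_R ≈ 0.80

d_R = 2.44 × (22000 km) × (1400/2000)^(1/3) = 47660 km
d/d_R = (38000) / (47660) = 0.80
Since d/d_R < 1, the body is inside the Roche limit.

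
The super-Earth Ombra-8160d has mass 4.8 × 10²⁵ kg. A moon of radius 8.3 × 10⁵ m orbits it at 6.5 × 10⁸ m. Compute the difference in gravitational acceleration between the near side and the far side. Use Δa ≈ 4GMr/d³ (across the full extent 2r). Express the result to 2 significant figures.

3.9 × 10⁻⁵ m/s²

Δg = 4GMr/d³
   = 4 × (6.674 × 10⁻¹¹) × (4.8 × 10²⁵) × (8.3 × 10⁵) / (6.5 × 10⁸)³
   = 3.9 × 10⁻⁵ m/s²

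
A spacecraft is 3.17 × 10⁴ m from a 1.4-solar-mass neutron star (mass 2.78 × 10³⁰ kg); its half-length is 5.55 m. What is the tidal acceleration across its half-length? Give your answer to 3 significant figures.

a_tidal = 2GMr/d³
        = 2 × (6.674 × 10⁻¹¹) × (2.78 × 10³⁰) × (5.55) / (3.17 × 10⁴)³
        = 6.47 × 10⁷ m/s²

6.47 × 10⁷ m/s²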